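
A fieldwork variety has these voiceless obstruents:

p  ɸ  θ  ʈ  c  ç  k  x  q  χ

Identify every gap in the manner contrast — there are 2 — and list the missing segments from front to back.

bilabial: stop /p/, fricative /ɸ/.
dental: stop —, fricative /θ/.
retroflex: stop /ʈ/, fricative —.
palatal: stop /c/, fricative /ç/.
velar: stop /k/, fricative /x/.
uvular: stop /q/, fricative /χ/.
Gaps, from front to back: dental lacks stop (/t̪/); retroflex lacks fricative (/ʂ/).

/t̪/, /ʂ/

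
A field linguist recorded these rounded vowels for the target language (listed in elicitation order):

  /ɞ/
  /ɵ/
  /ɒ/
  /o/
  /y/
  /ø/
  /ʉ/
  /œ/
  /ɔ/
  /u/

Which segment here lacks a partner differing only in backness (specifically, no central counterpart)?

/ɒ/

High: /y/ ~ /ʉ/ ~ /u/
High-mid: /ø/ ~ /ɵ/ ~ /o/
Low-mid: /œ/ ~ /ɞ/ ~ /ɔ/
Low: only /ɒ/ (back); no central partner.
So /ɒ/ is the unpaired segment.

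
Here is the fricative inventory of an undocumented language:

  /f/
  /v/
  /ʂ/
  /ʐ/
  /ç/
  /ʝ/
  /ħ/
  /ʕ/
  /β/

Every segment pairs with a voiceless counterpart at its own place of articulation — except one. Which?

/β/

Labiodental: /f/ ~ /v/
Retroflex: /ʂ/ ~ /ʐ/
Palatal: /ç/ ~ /ʝ/
Pharyngeal: /ħ/ ~ /ʕ/
Bilabial: only /β/ (voiced); no voiceless partner.
So /β/ is the unpaired segment.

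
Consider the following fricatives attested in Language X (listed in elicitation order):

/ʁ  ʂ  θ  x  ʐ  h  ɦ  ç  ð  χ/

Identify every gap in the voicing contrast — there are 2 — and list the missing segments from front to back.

/ʝ/, /ɣ/

dental: voiceless /θ/, voiced /ð/.
retroflex: voiceless /ʂ/, voiced /ʐ/.
palatal: voiceless /ç/, voiced —.
velar: voiceless /x/, voiced —.
uvular: voiceless /χ/, voiced /ʁ/.
glottal: voiceless /h/, voiced /ɦ/.
Gaps, from front to back: palatal lacks voiced (/ʝ/); velar lacks voiced (/ɣ/).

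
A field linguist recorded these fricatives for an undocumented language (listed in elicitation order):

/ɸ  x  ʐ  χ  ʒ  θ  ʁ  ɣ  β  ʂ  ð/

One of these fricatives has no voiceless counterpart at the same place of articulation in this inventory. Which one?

/ʒ/

Bilabial: /ɸ/ ~ /β/
Dental: /θ/ ~ /ð/
Retroflex: /ʂ/ ~ /ʐ/
Velar: /x/ ~ /ɣ/
Uvular: /χ/ ~ /ʁ/
Postalveolar: only /ʒ/ (voiced); no voiceless partner.
So /ʒ/ is the unpaired segment.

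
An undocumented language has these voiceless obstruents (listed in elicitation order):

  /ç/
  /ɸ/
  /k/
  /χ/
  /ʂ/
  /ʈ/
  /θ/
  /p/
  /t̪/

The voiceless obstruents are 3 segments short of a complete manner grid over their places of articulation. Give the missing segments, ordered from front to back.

bilabial: stop /p/, fricative /ɸ/.
dental: stop /t̪/, fricative /θ/.
retroflex: stop /ʈ/, fricative /ʂ/.
palatal: stop —, fricative /ç/.
velar: stop /k/, fricative —.
uvular: stop —, fricative /χ/.
Gaps, from front to back: palatal lacks stop (/c/); velar lacks fricative (/x/); uvular lacks stop (/q/).

/c/, /x/, /q/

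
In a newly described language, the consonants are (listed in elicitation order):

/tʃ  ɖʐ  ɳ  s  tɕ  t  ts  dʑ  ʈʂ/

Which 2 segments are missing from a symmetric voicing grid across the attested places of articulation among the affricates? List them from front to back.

/dz/, /dʒ/

alveolar: voiceless /ts/, voiced —.
postalveolar: voiceless /tʃ/, voiced —.
retroflex: voiceless /ʈʂ/, voiced /ɖʐ/.
alveolo-palatal: voiceless /tɕ/, voiced /dʑ/.
Gaps, from front to back: alveolar lacks voiced (/dz/); postalveolar lacks voiced (/dʒ/).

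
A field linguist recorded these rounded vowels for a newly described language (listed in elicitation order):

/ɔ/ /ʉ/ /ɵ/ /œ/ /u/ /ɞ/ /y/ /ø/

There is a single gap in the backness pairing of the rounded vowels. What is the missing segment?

/o/

Front: /y/ (high), /ø/ (high-mid), /œ/ (low-mid).
Central: /ʉ/ (high), /ɵ/ (high-mid), /ɞ/ (low-mid).
Back: /u/ (high), /ɔ/ (low-mid).
The high-mid row has no back member, so the gap is the high-mid back rounded vowel /o/.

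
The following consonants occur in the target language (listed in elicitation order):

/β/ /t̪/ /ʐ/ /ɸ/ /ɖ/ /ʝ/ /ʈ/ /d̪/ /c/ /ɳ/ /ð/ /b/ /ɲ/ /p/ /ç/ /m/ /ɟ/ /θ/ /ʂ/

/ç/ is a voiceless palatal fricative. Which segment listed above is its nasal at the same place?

The nasal at the same place is a palatal nasal — in this inventory, /ɲ/.

/ɲ/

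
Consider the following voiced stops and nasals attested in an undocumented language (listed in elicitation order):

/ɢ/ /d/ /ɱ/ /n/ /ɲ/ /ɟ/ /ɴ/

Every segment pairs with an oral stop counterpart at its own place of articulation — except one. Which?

Alveolar: /d/ ~ /n/
Palatal: /ɟ/ ~ /ɲ/
Uvular: /ɢ/ ~ /ɴ/
Labiodental: only /ɱ/ (nasal); no oral stop partner.
So /ɱ/ is the unpaired segment.

/ɱ/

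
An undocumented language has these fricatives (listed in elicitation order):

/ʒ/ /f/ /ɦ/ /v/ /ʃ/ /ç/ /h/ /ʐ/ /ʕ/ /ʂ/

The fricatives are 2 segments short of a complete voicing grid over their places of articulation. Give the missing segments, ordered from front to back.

labiodental: voiceless /f/, voiced /v/.
postalveolar: voiceless /ʃ/, voiced /ʒ/.
retroflex: voiceless /ʂ/, voiced /ʐ/.
palatal: voiceless /ç/, voiced —.
pharyngeal: voiceless —, voiced /ʕ/.
glottal: voiceless /h/, voiced /ɦ/.
Gaps, from front to back: palatal lacks voiced (/ʝ/); pharyngeal lacks voiceless (/ħ/).

/ʝ/, /ħ/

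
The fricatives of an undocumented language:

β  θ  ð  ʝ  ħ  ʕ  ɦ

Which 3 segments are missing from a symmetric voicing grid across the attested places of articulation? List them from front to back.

/ɸ/, /ç/, /h/

place of articulation  voiceless  voiced  
bilabial          —         β       
dental            θ         ð       
palatal           —         ʝ       
pharyngeal        ħ         ʕ       
glottal           —         ɦ       
Gaps, from front to back: bilabial lacks voiceless (/ɸ/); palatal lacks voiceless (/ç/); glottal lacks voiceless (/h/).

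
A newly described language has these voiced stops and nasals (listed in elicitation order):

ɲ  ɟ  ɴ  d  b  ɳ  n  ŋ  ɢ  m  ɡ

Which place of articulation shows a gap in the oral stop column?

place of articulation  oral stop  nasal   
bilabial          b         m       
alveolar          d         n       
retroflex         —         ɳ       
palatal           ɟ         ɲ       
velar             ɡ         ŋ       
uvular            ɢ         ɴ       
Every place of articulation has an oral stop member except retroflex, where /ɖ/ would be expected.

retroflex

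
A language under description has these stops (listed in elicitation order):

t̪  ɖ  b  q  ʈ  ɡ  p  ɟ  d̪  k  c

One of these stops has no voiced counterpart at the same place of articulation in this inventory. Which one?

/q/

Bilabial: /p/ ~ /b/
Dental: /t̪/ ~ /d̪/
Retroflex: /ʈ/ ~ /ɖ/
Palatal: /c/ ~ /ɟ/
Velar: /k/ ~ /ɡ/
Uvular: only /q/ (voiceless); no voiced partner.
So /q/ is the unpaired segment.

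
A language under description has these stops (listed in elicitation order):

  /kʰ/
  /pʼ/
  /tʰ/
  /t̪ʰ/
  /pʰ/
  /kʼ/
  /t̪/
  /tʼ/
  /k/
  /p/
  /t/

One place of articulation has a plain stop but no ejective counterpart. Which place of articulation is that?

dental

Plain: /p/ (bilabial), /t̪/ (dental), /t/ (alveolar), /k/ (velar).
Aspirated: /pʰ/ (bilabial), /t̪ʰ/ (dental), /tʰ/ (alveolar), /kʰ/ (velar).
Ejective: /pʼ/ (bilabial), /tʼ/ (alveolar), /kʼ/ (velar).
Every place of articulation has an ejective member except dental, where /t̪ʼ/ would be expected.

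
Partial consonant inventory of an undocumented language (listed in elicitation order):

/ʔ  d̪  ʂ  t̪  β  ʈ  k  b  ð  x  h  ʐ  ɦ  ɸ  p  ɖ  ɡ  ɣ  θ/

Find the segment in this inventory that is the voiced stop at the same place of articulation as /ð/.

/ð/ is a voiced dental fricative.
The voiced stop at the same place is a voiced dental stop — in this inventory, /d̪/.

/d̪/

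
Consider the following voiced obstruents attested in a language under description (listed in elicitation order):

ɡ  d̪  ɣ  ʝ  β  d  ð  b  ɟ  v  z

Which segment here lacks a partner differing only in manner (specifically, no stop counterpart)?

/v/

Bilabial: /b/ ~ /β/
Dental: /d̪/ ~ /ð/
Alveolar: /d/ ~ /z/
Palatal: /ɟ/ ~ /ʝ/
Velar: /ɡ/ ~ /ɣ/
Labiodental: only /v/ (fricative); no stop partner.
So /v/ is the unpaired segment.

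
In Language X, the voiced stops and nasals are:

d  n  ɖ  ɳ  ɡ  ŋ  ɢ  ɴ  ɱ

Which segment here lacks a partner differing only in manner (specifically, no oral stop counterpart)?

Alveolar: /d/ ~ /n/
Retroflex: /ɖ/ ~ /ɳ/
Velar: /ɡ/ ~ /ŋ/
Uvular: /ɢ/ ~ /ɴ/
Labiodental: only /ɱ/ (nasal); no oral stop partner.
So /ɱ/ is the unpaired segment.

/ɱ/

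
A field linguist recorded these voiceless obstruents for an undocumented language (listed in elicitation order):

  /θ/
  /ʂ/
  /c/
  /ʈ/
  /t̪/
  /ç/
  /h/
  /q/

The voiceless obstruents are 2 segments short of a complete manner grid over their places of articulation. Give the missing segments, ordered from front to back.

place of articulation  stop      fricative
dental            t̪        θ       
retroflex         ʈ         ʂ       
palatal           c         ç       
uvular            q         —       
glottal           —         h       
Gaps, from front to back: uvular lacks fricative (/χ/); glottal lacks stop (/ʔ/).

/χ/, /ʔ/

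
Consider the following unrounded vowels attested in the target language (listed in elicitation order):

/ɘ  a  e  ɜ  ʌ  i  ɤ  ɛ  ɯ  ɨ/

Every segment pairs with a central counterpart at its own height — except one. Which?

High: /i/ ~ /ɨ/ ~ /ɯ/
High-mid: /e/ ~ /ɘ/ ~ /ɤ/
Low-mid: /ɛ/ ~ /ɜ/ ~ /ʌ/
Low: only /a/ (front); no central partner.
So /a/ is the unpaired segment.

/a/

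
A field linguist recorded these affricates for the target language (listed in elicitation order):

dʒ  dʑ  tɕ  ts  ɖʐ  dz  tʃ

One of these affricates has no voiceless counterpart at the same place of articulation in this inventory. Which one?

Alveolar: /ts/ ~ /dz/
Postalveolar: /tʃ/ ~ /dʒ/
Alveolo-palatal: /tɕ/ ~ /dʑ/
Retroflex: only /ɖʐ/ (voiced); no voiceless partner.
So /ɖʐ/ is the unpaired segment.

/ɖʐ/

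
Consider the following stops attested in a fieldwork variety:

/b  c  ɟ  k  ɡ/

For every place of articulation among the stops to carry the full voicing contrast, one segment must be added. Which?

place of articulation  voiceless  voiced  
bilabial          —         b       
palatal           c         ɟ       
velar             k         ɡ       
The bilabial row has no voiceless member, so the gap is the voiceless bilabial stop /p/.

/p/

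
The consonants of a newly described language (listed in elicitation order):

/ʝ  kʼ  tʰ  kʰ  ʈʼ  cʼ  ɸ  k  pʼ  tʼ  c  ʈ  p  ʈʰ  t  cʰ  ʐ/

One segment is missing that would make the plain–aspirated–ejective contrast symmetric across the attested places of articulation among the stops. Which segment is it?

/pʰ/

Plain: /p/ (bilabial), /t/ (alveolar), /ʈ/ (retroflex), /c/ (palatal), /k/ (velar).
Aspirated: /tʰ/ (alveolar), /ʈʰ/ (retroflex), /cʰ/ (palatal), /kʰ/ (velar).
Ejective: /pʼ/ (bilabial), /tʼ/ (alveolar), /ʈʼ/ (retroflex), /cʼ/ (palatal), /kʼ/ (velar).
The bilabial row has no aspirated member, so the gap is the aspirated bilabial stop /pʰ/.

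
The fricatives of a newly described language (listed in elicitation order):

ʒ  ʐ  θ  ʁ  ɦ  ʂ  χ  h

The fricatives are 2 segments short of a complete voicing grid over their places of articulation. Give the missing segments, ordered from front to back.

/ð/, /ʃ/

dental: voiceless /θ/, voiced —.
postalveolar: voiceless —, voiced /ʒ/.
retroflex: voiceless /ʂ/, voiced /ʐ/.
uvular: voiceless /χ/, voiced /ʁ/.
glottal: voiceless /h/, voiced /ɦ/.
Gaps, from front to back: dental lacks voiced (/ð/); postalveolar lacks voiceless (/ʃ/).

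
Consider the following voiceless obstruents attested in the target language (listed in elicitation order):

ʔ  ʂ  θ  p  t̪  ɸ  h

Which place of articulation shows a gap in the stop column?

bilabial: stop /p/, fricative /ɸ/.
dental: stop /t̪/, fricative /θ/.
retroflex: stop —, fricative /ʂ/.
glottal: stop /ʔ/, fricative /h/.
Every place of articulation has a stop member except retroflex, where /ʈ/ would be expected.

retroflex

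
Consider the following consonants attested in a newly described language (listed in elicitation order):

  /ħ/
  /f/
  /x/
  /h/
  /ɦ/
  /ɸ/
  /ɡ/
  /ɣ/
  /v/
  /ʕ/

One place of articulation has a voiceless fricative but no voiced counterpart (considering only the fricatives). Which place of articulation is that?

bilabial

bilabial: voiceless /ɸ/, voiced —.
labiodental: voiceless /f/, voiced /v/.
velar: voiceless /x/, voiced /ɣ/.
pharyngeal: voiceless /ħ/, voiced /ʕ/.
glottal: voiceless /h/, voiced /ɦ/.
Every place of articulation has a voiced member except bilabial, where /β/ would be expected.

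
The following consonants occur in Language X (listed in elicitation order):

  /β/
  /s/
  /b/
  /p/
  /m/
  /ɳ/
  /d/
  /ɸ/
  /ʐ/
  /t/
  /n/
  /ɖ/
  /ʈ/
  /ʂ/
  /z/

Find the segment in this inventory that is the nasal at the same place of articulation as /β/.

/β/ is a voiced bilabial fricative.
The nasal at the same place is a bilabial nasal — in this inventory, /m/.

/m/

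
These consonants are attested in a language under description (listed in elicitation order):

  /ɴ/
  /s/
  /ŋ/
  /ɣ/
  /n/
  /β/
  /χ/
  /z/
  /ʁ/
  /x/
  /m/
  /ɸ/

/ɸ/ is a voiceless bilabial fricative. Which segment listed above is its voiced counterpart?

The voiced counterpart is a voiced bilabial fricative — in this inventory, /β/.

/β/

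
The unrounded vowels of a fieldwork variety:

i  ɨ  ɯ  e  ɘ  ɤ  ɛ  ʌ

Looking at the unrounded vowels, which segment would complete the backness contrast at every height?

Front: /i/ (high), /e/ (high-mid), /ɛ/ (low-mid).
Central: /ɨ/ (high), /ɘ/ (high-mid).
Back: /ɯ/ (high), /ɤ/ (high-mid), /ʌ/ (low-mid).
The low-mid row has no central member, so the gap is the low-mid central unrounded vowel /ɜ/.

/ɜ/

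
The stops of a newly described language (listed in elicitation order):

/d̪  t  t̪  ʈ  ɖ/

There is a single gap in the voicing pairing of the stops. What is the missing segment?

/d/

dental: voiceless /t̪/, voiced /d̪/.
alveolar: voiceless /t/, voiced —.
retroflex: voiceless /ʈ/, voiced /ɖ/.
The alveolar row has no voiced member, so the gap is the voiced alveolar stop /d/.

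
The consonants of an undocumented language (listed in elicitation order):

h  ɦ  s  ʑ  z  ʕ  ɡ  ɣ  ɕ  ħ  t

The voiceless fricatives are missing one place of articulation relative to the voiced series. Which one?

Voiceless: /s/ (alveolar), /ɕ/ (alveolo-palatal), /ħ/ (pharyngeal), /h/ (glottal).
Voiced: /z/ (alveolar), /ʑ/ (alveolo-palatal), /ɣ/ (velar), /ʕ/ (pharyngeal), /ɦ/ (glottal).
Every place of articulation has a voiceless member except velar, where /x/ would be expected.

velar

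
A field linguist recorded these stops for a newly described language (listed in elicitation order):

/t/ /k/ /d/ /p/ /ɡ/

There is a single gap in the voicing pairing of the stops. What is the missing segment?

Voiceless: /p/ (bilabial), /t/ (alveolar), /k/ (velar).
Voiced: /d/ (alveolar), /ɡ/ (velar).
The bilabial row has no voiced member, so the gap is the voiced bilabial stop /b/.

/b/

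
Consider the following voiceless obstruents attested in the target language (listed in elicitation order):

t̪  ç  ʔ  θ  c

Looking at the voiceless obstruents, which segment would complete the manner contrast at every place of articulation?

/h/

Stop: /t̪/ (dental), /c/ (palatal), /ʔ/ (glottal).
Fricative: /θ/ (dental), /ç/ (palatal).
The glottal row has no fricative member, so the gap is the glottal fricative /h/.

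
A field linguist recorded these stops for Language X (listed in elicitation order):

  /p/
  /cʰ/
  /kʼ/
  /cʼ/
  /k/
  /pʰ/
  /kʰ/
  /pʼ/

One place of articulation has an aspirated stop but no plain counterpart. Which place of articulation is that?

bilabial: plain /p/, aspirated /pʰ/, ejective /pʼ/.
palatal: plain —, aspirated /cʰ/, ejective /cʼ/.
velar: plain /k/, aspirated /kʰ/, ejective /kʼ/.
Every place of articulation has a plain member except palatal, where /c/ would be expected.

palatal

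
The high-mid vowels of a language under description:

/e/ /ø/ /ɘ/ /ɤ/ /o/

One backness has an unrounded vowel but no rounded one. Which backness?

central

Unrounded: /e/ (front), /ɘ/ (central), /ɤ/ (back).
Rounded: /ø/ (front), /o/ (back).
Every backness has a rounded member except central, where /ɵ/ would be expected.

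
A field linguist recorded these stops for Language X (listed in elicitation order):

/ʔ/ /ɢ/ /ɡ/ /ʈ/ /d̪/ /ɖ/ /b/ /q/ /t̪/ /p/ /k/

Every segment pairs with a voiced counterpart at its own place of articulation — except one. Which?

/ʔ/

Bilabial: /p/ ~ /b/
Dental: /t̪/ ~ /d̪/
Retroflex: /ʈ/ ~ /ɖ/
Velar: /k/ ~ /ɡ/
Uvular: /q/ ~ /ɢ/
Glottal: only /ʔ/ (voiceless); no voiced partner.
So /ʔ/ is the unpaired segment.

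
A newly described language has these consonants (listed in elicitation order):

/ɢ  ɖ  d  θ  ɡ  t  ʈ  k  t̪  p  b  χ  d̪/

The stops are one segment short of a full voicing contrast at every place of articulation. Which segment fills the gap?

/q/

place of articulation  voiceless  voiced  
bilabial          p         b       
dental            t̪        d̪      
alveolar          t         d       
retroflex         ʈ         ɖ       
velar             k         ɡ       
uvular            —         ɢ       
The uvular row has no voiceless member, so the gap is the voiceless uvular stop /q/.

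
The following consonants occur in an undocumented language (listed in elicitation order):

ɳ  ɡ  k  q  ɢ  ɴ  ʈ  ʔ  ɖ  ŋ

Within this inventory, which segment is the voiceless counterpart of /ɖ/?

/ʈ/

/ɖ/ is a voiced retroflex stop.
The voiceless counterpart is a voiceless retroflex stop — in this inventory, /ʈ/.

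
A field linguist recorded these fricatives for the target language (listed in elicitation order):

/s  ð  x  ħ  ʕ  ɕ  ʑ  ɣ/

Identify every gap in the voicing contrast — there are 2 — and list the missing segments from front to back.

/θ/, /z/

place of articulation  voiceless  voiced  
dental            —         ð       
alveolar          s         —       
alveolo-palatal   ɕ         ʑ       
velar             x         ɣ       
pharyngeal        ħ         ʕ       
Gaps, from front to back: dental lacks voiceless (/θ/); alveolar lacks voiced (/z/).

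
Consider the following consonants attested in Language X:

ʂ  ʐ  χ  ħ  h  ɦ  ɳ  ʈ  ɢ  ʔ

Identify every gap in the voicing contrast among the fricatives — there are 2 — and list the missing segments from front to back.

/ʁ/, /ʕ/

place of articulation  voiceless  voiced  
retroflex         ʂ         ʐ       
uvular            χ         —       
pharyngeal        ħ         —       
glottal           h         ɦ       
Gaps, from front to back: uvular lacks voiced (/ʁ/); pharyngeal lacks voiced (/ʕ/).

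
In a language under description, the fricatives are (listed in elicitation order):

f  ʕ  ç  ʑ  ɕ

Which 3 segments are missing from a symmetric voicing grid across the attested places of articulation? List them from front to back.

Voiceless: /f/ (labiodental), /ɕ/ (alveolo-palatal), /ç/ (palatal).
Voiced: /ʑ/ (alveolo-palatal), /ʕ/ (pharyngeal).
Gaps, from front to back: labiodental lacks voiced (/v/); palatal lacks voiced (/ʝ/); pharyngeal lacks voiceless (/ħ/).

/v/, /ʝ/, /ħ/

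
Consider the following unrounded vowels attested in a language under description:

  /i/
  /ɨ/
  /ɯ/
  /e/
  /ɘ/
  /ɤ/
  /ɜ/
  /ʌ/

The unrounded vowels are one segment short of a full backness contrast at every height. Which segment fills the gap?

/ɛ/

high: front /i/, central /ɨ/, back /ɯ/.
high-mid: front /e/, central /ɘ/, back /ɤ/.
low-mid: front —, central /ɜ/, back /ʌ/.
The low-mid row has no front member, so the gap is the low-mid front unrounded vowel /ɛ/.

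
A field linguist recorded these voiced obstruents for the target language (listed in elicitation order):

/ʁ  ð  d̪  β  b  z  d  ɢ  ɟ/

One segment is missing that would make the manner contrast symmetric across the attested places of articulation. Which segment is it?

/ʝ/

place of articulation  stop      fricative
bilabial          b         β       
dental            d̪        ð       
alveolar          d         z       
palatal           ɟ         —       
uvular            ɢ         ʁ       
The palatal row has no fricative member, so the gap is the palatal fricative /ʝ/.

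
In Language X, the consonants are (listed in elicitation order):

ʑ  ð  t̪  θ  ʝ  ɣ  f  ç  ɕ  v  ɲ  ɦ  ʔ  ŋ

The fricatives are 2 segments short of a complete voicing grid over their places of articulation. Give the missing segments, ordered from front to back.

/x/, /h/

Voiceless: /f/ (labiodental), /θ/ (dental), /ɕ/ (alveolo-palatal), /ç/ (palatal).
Voiced: /v/ (labiodental), /ð/ (dental), /ʑ/ (alveolo-palatal), /ʝ/ (palatal), /ɣ/ (velar), /ɦ/ (glottal).
Gaps, from front to back: velar lacks voiceless (/x/); glottal lacks voiceless (/h/).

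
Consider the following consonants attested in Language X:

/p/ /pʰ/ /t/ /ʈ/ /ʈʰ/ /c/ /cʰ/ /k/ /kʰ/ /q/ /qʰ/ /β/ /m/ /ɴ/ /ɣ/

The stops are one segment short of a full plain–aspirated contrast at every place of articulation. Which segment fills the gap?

/tʰ/

bilabial: plain /p/, aspirated /pʰ/.
alveolar: plain /t/, aspirated —.
retroflex: plain /ʈ/, aspirated /ʈʰ/.
palatal: plain /c/, aspirated /cʰ/.
velar: plain /k/, aspirated /kʰ/.
uvular: plain /q/, aspirated /qʰ/.
The alveolar row has no aspirated member, so the gap is the aspirated alveolar stop /tʰ/.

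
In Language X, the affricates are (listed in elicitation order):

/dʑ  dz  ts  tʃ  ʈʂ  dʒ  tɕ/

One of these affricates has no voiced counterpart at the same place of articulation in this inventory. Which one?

Alveolar: /ts/ ~ /dz/
Postalveolar: /tʃ/ ~ /dʒ/
Alveolo-palatal: /tɕ/ ~ /dʑ/
Retroflex: only /ʈʂ/ (voiceless); no voiced partner.
So /ʈʂ/ is the unpaired segment.

/ʈʂ/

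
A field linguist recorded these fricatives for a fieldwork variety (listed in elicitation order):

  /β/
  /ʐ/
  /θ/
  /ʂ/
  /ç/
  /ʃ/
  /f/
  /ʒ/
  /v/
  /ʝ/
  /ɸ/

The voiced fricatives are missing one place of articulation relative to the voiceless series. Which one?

dental

place of articulation  voiceless  voiced  
bilabial          ɸ         β       
labiodental       f         v       
dental            θ         —       
postalveolar      ʃ         ʒ       
retroflex         ʂ         ʐ       
palatal           ç         ʝ       
Every place of articulation has a voiced member except dental, where /ð/ would be expected.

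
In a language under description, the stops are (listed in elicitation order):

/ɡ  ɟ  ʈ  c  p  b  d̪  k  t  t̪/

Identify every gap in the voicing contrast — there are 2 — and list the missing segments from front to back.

Voiceless: /p/ (bilabial), /t̪/ (dental), /t/ (alveolar), /ʈ/ (retroflex), /c/ (palatal), /k/ (velar).
Voiced: /b/ (bilabial), /d̪/ (dental), /ɟ/ (palatal), /ɡ/ (velar).
Gaps, from front to back: alveolar lacks voiced (/d/); retroflex lacks voiced (/ɖ/).

/d/, /ɖ/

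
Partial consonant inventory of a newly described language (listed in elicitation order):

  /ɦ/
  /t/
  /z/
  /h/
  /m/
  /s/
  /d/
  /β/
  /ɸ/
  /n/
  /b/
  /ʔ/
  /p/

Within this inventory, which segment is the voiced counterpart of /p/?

/p/ is a voiceless bilabial stop.
The voiced counterpart is a voiced bilabial stop — in this inventory, /b/.

/b/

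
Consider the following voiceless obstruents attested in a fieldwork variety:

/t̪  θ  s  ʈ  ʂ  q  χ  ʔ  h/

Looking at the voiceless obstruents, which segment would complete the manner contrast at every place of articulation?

Stop: /t̪/ (dental), /ʈ/ (retroflex), /q/ (uvular), /ʔ/ (glottal).
Fricative: /θ/ (dental), /s/ (alveolar), /ʂ/ (retroflex), /χ/ (uvular), /h/ (glottal).
The alveolar row has no stop member, so the gap is the alveolar stop /t/.

/t/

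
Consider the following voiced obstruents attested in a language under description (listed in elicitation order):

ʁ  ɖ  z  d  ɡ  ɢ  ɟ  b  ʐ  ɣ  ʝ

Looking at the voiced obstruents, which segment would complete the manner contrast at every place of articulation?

bilabial: stop /b/, fricative —.
alveolar: stop /d/, fricative /z/.
retroflex: stop /ɖ/, fricative /ʐ/.
palatal: stop /ɟ/, fricative /ʝ/.
velar: stop /ɡ/, fricative /ɣ/.
uvular: stop /ɢ/, fricative /ʁ/.
The bilabial row has no fricative member, so the gap is the bilabial fricative /β/.

/β/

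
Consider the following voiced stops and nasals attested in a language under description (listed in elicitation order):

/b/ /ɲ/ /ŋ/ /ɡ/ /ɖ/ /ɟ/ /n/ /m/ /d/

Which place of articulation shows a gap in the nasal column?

Oral stop: /b/ (bilabial), /d/ (alveolar), /ɖ/ (retroflex), /ɟ/ (palatal), /ɡ/ (velar).
Nasal: /m/ (bilabial), /n/ (alveolar), /ɲ/ (palatal), /ŋ/ (velar).
Every place of articulation has a nasal member except retroflex, where /ɳ/ would be expected.

retroflex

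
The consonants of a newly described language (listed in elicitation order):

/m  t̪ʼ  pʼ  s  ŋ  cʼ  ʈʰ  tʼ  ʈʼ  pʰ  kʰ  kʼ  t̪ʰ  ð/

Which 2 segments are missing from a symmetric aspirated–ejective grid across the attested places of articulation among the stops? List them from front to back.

bilabial: aspirated /pʰ/, ejective /pʼ/.
dental: aspirated /t̪ʰ/, ejective /t̪ʼ/.
alveolar: aspirated —, ejective /tʼ/.
retroflex: aspirated /ʈʰ/, ejective /ʈʼ/.
palatal: aspirated —, ejective /cʼ/.
velar: aspirated /kʰ/, ejective /kʼ/.
Gaps, from front to back: alveolar lacks aspirated (/tʰ/); palatal lacks aspirated (/cʰ/).

/tʰ/, /cʰ/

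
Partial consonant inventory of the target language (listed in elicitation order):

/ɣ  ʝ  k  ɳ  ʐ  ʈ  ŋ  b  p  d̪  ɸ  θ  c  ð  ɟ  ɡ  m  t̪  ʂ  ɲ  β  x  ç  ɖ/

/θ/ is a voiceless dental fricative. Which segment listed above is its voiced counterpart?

The voiced counterpart is a voiced dental fricative — in this inventory, /ð/.

/ð/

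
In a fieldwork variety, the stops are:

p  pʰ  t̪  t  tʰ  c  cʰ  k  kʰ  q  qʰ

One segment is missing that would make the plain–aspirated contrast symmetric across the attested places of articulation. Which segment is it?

Plain: /p/ (bilabial), /t̪/ (dental), /t/ (alveolar), /c/ (palatal), /k/ (velar), /q/ (uvular).
Aspirated: /pʰ/ (bilabial), /tʰ/ (alveolar), /cʰ/ (palatal), /kʰ/ (velar), /qʰ/ (uvular).
The dental row has no aspirated member, so the gap is the aspirated dental stop /t̪ʰ/.

/t̪ʰ/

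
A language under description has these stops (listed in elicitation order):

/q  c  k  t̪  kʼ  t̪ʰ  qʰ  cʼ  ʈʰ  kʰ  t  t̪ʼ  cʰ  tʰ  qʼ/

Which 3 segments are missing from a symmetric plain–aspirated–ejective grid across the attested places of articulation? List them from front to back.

dental: plain /t̪/, aspirated /t̪ʰ/, ejective /t̪ʼ/.
alveolar: plain /t/, aspirated /tʰ/, ejective —.
retroflex: plain —, aspirated /ʈʰ/, ejective —.
palatal: plain /c/, aspirated /cʰ/, ejective /cʼ/.
velar: plain /k/, aspirated /kʰ/, ejective /kʼ/.
uvular: plain /q/, aspirated /qʰ/, ejective /qʼ/.
Gaps, from front to back: alveolar lacks ejective (/tʼ/); retroflex lacks plain (/ʈ/); retroflex lacks ejective (/ʈʼ/).

/tʼ/, /ʈ/, /ʈʼ/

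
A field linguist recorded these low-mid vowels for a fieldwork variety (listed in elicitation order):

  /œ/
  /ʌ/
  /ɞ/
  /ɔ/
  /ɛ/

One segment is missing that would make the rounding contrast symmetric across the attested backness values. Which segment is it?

backness          unrounded  rounded 
front             ɛ         œ       
central           —         ɞ       
back              ʌ         ɔ       
The central row has no unrounded member, so the gap is the central unrounded vowel /ɜ/.

/ɜ/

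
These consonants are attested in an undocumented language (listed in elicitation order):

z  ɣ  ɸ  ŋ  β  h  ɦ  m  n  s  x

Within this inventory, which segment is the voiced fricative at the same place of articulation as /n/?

/z/

/n/ is an alveolar nasal.
The voiced fricative at the same place is a voiced alveolar fricative — in this inventory, /z/.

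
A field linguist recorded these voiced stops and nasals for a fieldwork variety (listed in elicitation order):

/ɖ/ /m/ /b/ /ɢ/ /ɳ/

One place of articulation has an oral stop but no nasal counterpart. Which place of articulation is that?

Oral stop: /b/ (bilabial), /ɖ/ (retroflex), /ɢ/ (uvular).
Nasal: /m/ (bilabial), /ɳ/ (retroflex).
Every place of articulation has a nasal member except uvular, where /ɴ/ would be expected.

uvular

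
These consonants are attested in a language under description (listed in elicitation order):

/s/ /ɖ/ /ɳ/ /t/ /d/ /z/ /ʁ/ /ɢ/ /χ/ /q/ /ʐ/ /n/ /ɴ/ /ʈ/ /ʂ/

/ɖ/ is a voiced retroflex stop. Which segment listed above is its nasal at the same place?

The nasal at the same place is a retroflex nasal — in this inventory, /ɳ/.

/ɳ/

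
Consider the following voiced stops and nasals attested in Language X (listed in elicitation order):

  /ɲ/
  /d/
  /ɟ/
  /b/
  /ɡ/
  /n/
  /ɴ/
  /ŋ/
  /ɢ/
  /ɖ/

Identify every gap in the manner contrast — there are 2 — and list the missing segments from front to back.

/m/, /ɳ/

bilabial: oral stop /b/, nasal —.
alveolar: oral stop /d/, nasal /n/.
retroflex: oral stop /ɖ/, nasal —.
palatal: oral stop /ɟ/, nasal /ɲ/.
velar: oral stop /ɡ/, nasal /ŋ/.
uvular: oral stop /ɢ/, nasal /ɴ/.
Gaps, from front to back: bilabial lacks nasal (/m/); retroflex lacks nasal (/ɳ/).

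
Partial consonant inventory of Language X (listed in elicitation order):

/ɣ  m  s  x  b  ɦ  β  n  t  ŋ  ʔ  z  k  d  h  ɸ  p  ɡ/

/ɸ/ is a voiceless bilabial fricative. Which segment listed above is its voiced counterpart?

The voiced counterpart is a voiced bilabial fricative — in this inventory, /β/.

/β/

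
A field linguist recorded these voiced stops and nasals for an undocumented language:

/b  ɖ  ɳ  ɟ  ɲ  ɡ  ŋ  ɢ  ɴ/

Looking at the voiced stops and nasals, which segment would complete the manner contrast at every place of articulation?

/m/

bilabial: oral stop /b/, nasal —.
retroflex: oral stop /ɖ/, nasal /ɳ/.
palatal: oral stop /ɟ/, nasal /ɲ/.
velar: oral stop /ɡ/, nasal /ŋ/.
uvular: oral stop /ɢ/, nasal /ɴ/.
The bilabial row has no nasal member, so the gap is the bilabial nasal /m/.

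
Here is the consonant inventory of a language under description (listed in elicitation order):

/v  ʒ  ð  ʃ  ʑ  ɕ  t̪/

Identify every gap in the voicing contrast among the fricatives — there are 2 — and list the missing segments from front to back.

place of articulation  voiceless  voiced  
labiodental       —         v       
dental            —         ð       
postalveolar      ʃ         ʒ       
alveolo-palatal   ɕ         ʑ       
Gaps, from front to back: labiodental lacks voiceless (/f/); dental lacks voiceless (/θ/).

/f/, /θ/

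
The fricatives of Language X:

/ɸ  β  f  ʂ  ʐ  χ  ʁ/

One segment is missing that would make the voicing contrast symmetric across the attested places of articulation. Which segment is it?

/v/

place of articulation  voiceless  voiced  
bilabial          ɸ         β       
labiodental       f         —       
retroflex         ʂ         ʐ       
uvular            χ         ʁ       
The labiodental row has no voiced member, so the gap is the voiced labiodental fricative /v/.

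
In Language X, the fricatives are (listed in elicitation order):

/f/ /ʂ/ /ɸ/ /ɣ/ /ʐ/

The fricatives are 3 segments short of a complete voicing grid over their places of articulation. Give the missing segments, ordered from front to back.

/β/, /v/, /x/

bilabial: voiceless /ɸ/, voiced —.
labiodental: voiceless /f/, voiced —.
retroflex: voiceless /ʂ/, voiced /ʐ/.
velar: voiceless —, voiced /ɣ/.
Gaps, from front to back: bilabial lacks voiced (/β/); labiodental lacks voiced (/v/); velar lacks voiceless (/x/).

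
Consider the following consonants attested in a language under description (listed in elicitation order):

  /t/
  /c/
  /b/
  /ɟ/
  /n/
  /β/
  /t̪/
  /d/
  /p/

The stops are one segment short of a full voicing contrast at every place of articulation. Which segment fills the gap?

/d̪/

place of articulation  voiceless  voiced  
bilabial          p         b       
dental            t̪        —       
alveolar          t         d       
palatal           c         ɟ       
The dental row has no voiced member, so the gap is the voiced dental stop /d̪/.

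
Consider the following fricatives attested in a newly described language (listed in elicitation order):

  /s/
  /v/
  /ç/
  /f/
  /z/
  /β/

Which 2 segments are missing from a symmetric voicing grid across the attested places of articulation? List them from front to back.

place of articulation  voiceless  voiced  
bilabial          —         β       
labiodental       f         v       
alveolar          s         z       
palatal           ç         —       
Gaps, from front to back: bilabial lacks voiceless (/ɸ/); palatal lacks voiced (/ʝ/).

/ɸ/, /ʝ/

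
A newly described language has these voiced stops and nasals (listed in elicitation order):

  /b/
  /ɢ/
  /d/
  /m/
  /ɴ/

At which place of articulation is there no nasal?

alveolar

bilabial: oral stop /b/, nasal /m/.
alveolar: oral stop /d/, nasal —.
uvular: oral stop /ɢ/, nasal /ɴ/.
Every place of articulation has a nasal member except alveolar, where /n/ would be expected.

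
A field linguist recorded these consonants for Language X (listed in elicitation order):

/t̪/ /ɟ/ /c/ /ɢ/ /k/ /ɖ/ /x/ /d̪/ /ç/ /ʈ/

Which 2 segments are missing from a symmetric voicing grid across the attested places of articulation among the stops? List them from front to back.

dental: voiceless /t̪/, voiced /d̪/.
retroflex: voiceless /ʈ/, voiced /ɖ/.
palatal: voiceless /c/, voiced /ɟ/.
velar: voiceless /k/, voiced —.
uvular: voiceless —, voiced /ɢ/.
Gaps, from front to back: velar lacks voiced (/ɡ/); uvular lacks voiceless (/q/).

/ɡ/, /q/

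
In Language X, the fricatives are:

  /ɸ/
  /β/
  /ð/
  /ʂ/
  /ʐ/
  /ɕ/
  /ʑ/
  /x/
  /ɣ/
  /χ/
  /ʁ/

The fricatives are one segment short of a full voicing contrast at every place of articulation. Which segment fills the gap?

bilabial: voiceless /ɸ/, voiced /β/.
dental: voiceless —, voiced /ð/.
retroflex: voiceless /ʂ/, voiced /ʐ/.
alveolo-palatal: voiceless /ɕ/, voiced /ʑ/.
velar: voiceless /x/, voiced /ɣ/.
uvular: voiceless /χ/, voiced /ʁ/.
The dental row has no voiceless member, so the gap is the voiceless dental fricative /θ/.

/θ/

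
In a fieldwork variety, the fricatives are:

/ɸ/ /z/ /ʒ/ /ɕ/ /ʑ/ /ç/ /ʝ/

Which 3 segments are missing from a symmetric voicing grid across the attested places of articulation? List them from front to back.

/β/, /s/, /ʃ/

bilabial: voiceless /ɸ/, voiced —.
alveolar: voiceless —, voiced /z/.
postalveolar: voiceless —, voiced /ʒ/.
alveolo-palatal: voiceless /ɕ/, voiced /ʑ/.
palatal: voiceless /ç/, voiced /ʝ/.
Gaps, from front to back: bilabial lacks voiced (/β/); alveolar lacks voiceless (/s/); postalveolar lacks voiceless (/ʃ/).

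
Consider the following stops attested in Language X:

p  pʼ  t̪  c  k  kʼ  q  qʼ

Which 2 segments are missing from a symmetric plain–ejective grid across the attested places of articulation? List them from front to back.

/t̪ʼ/, /cʼ/

place of articulation  plain     ejective
bilabial          p         pʼ      
dental            t̪        —       
palatal           c         —       
velar             k         kʼ      
uvular            q         qʼ      
Gaps, from front to back: dental lacks ejective (/t̪ʼ/); palatal lacks ejective (/cʼ/).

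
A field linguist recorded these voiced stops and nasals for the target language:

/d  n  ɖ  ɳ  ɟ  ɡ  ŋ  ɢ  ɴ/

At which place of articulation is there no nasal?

place of articulation  oral stop  nasal   
alveolar          d         n       
retroflex         ɖ         ɳ       
palatal           ɟ         —       
velar             ɡ         ŋ       
uvular            ɢ         ɴ       
Every place of articulation has a nasal member except palatal, where /ɲ/ would be expected.

palatal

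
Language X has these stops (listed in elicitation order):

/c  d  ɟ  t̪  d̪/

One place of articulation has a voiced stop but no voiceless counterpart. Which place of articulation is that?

dental: voiceless /t̪/, voiced /d̪/.
alveolar: voiceless —, voiced /d/.
palatal: voiceless /c/, voiced /ɟ/.
Every place of articulation has a voiceless member except alveolar, where /t/ would be expected.

alveolar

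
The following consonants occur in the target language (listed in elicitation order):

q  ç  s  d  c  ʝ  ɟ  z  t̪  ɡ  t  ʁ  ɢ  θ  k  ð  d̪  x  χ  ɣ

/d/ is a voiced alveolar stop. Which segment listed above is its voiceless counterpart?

The voiceless counterpart is a voiceless alveolar stop — in this inventory, /t/.

/t/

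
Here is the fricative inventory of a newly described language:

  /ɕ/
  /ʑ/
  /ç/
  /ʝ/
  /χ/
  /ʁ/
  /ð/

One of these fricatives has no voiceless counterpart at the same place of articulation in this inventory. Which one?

Alveolo-palatal: /ɕ/ ~ /ʑ/
Palatal: /ç/ ~ /ʝ/
Uvular: /χ/ ~ /ʁ/
Dental: only /ð/ (voiced); no voiceless partner.
So /ð/ is the unpaired segment.

/ð/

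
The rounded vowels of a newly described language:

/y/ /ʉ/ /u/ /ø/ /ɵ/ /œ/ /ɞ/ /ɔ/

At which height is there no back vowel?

Front: /y/ (high), /ø/ (high-mid), /œ/ (low-mid).
Central: /ʉ/ (high), /ɵ/ (high-mid), /ɞ/ (low-mid).
Back: /u/ (high), /ɔ/ (low-mid).
Every height has a back member except high-mid, where /o/ would be expected.

high-mid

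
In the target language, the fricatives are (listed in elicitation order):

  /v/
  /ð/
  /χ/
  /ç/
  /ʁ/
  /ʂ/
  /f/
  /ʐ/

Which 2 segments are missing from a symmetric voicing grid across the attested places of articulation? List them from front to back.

Voiceless: /f/ (labiodental), /ʂ/ (retroflex), /ç/ (palatal), /χ/ (uvular).
Voiced: /v/ (labiodental), /ð/ (dental), /ʐ/ (retroflex), /ʁ/ (uvular).
Gaps, from front to back: dental lacks voiceless (/θ/); palatal lacks voiced (/ʝ/).

/θ/, /ʝ/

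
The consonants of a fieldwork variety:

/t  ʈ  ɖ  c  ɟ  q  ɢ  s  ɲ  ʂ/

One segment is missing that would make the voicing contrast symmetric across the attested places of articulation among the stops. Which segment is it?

/d/

alveolar: voiceless /t/, voiced —.
retroflex: voiceless /ʈ/, voiced /ɖ/.
palatal: voiceless /c/, voiced /ɟ/.
uvular: voiceless /q/, voiced /ɢ/.
The alveolar row has no voiced member, so the gap is the voiced alveolar stop /d/.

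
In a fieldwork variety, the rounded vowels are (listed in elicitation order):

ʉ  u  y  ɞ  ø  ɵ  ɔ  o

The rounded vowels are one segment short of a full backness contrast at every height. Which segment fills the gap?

Front: /y/ (high), /ø/ (high-mid).
Central: /ʉ/ (high), /ɵ/ (high-mid), /ɞ/ (low-mid).
Back: /u/ (high), /o/ (high-mid), /ɔ/ (low-mid).
The low-mid row has no front member, so the gap is the low-mid front rounded vowel /œ/.

/œ/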